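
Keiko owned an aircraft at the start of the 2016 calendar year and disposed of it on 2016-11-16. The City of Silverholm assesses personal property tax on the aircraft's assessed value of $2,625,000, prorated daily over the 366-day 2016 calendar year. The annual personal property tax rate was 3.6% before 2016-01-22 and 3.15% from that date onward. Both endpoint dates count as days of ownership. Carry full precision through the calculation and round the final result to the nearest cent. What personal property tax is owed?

2016-01-01 to 2016-01-21: 21 days at 3.6% → $2,625,000 × 3.6% × 21/366 = $5,422.1311
2016-01-22 to 2016-11-16: 300 days at 3.15% → $2,625,000 × 3.15% × 300/366 = $67,776.6393
Total = $73,198.7705

$73,198.77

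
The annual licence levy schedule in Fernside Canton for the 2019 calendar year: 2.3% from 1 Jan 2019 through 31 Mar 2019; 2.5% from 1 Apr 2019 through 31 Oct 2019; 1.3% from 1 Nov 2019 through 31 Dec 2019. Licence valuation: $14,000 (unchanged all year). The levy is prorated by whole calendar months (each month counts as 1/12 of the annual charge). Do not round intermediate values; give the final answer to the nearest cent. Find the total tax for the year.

$315.00

1 Jan – 31 Mar 2019: 3 months at 2.3% → $14,000 × 2.3% × 3/12 = $80.5000
1 Apr – 31 Oct 2019: 7 months at 2.5% → $14,000 × 2.5% × 7/12 = $204.1667
1 Nov – 31 Dec 2019: 2 months at 1.3% → $14,000 × 1.3% × 2/12 = $30.3333
Total = $315.0000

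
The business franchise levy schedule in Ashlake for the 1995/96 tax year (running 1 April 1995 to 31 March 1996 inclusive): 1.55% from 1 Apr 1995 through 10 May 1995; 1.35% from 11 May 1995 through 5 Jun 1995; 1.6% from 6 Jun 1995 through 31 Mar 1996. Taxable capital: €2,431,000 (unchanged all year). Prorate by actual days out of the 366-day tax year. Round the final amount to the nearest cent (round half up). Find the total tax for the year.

€38,331.42

1 Apr – 10 May 1995: 40 days at 1.55% → €2,431,000 × 1.55% × 40/366 = €4,118.0874
11 May – 5 Jun 1995: 26 days at 1.35% → €2,431,000 × 1.35% × 26/366 = €2,331.3689
6 Jun 1995 – 31 Mar 1996: 300 days at 1.6% → €2,431,000 × 1.6% × 300/366 = €31,881.9672
Total = €38,331.4235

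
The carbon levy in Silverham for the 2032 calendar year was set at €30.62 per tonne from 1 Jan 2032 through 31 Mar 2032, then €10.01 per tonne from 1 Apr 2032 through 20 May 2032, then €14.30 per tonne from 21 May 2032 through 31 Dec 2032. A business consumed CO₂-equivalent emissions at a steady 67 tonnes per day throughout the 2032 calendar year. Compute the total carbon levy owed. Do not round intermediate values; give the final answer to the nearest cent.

€435,796.14

1 Jan – 31 Mar 2032: 91 days × 67 tonnes/day = 6,097 tonnes at €30.62/tonne → €186,690.14
1 Apr – 20 May 2032: 50 days × 67 tonnes/day = 3,350 tonnes at €10.01/tonne → €33,533.50
21 May – 31 Dec 2032: 225 days × 67 tonnes/day = 15,075 tonnes at €14.30/tonne → €215,572.50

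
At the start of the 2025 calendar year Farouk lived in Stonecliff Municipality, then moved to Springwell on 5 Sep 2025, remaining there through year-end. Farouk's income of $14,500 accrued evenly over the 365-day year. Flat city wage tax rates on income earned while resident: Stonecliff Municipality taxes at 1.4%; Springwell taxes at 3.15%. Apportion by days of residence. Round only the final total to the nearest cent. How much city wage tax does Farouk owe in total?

$285.03

Stonecliff Municipality, 1 Jan – 4 Sep 2025: 247 days → $14,500 × 1.4% × 247/365 = $137.3726
Springwell, 5 Sep – 31 Dec 2025: 118 days → $14,500 × 3.15% × 118/365 = $147.6616
Total = $285.0342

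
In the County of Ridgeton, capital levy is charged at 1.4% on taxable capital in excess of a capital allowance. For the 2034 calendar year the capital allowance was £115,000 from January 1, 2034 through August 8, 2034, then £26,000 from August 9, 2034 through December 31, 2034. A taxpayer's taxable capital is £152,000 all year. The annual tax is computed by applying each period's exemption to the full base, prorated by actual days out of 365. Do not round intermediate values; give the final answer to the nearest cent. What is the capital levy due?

January 1 – August 8, 2034: 220 days, exemption £115,000 → (£152,000 − £115,000) × 1.4% × 220/365 = £312.2192
August 9 – December 31, 2034: 145 days, exemption £26,000 → (£152,000 − £26,000) × 1.4% × 145/365 = £700.7671
Total = £1,012.9863

£1,012.99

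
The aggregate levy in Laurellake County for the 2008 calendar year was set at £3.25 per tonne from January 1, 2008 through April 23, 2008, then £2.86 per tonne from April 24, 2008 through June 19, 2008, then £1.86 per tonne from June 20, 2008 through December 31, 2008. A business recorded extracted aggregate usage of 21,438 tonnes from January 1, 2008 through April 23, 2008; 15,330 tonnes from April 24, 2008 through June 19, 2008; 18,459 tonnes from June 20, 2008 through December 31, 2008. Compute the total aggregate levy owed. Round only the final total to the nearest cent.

January 1 – April 23, 2008: 21,438 tonnes at £3.25/tonne → £69,673.50
April 24 – June 19, 2008: 15,330 tonnes at £2.86/tonne → £43,843.80
June 20 – December 31, 2008: 18,459 tonnes at £1.86/tonne → £34,333.74

£147,851.04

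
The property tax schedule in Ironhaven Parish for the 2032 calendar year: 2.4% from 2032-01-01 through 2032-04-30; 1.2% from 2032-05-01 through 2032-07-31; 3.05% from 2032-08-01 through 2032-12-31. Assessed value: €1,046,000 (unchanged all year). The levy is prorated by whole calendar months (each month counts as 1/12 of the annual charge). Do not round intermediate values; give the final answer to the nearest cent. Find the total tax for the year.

2032-01-01 to 2032-04-30: 4 months at 2.4% → €1,046,000 × 2.4% × 4/12 = €8,368.0000
2032-05-01 to 2032-07-31: 3 months at 1.2% → €1,046,000 × 1.2% × 3/12 = €3,138.0000
2032-08-01 to 2032-12-31: 5 months at 3.05% → €1,046,000 × 3.05% × 5/12 = €13,292.9167
Total = €24,798.9167

€24,798.92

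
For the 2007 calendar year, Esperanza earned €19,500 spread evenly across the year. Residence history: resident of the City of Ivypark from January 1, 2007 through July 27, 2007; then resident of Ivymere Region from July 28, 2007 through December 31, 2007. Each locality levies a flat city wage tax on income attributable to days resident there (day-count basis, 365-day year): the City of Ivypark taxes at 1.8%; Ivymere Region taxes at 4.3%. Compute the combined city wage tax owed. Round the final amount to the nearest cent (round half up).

€560.69

The City of Ivypark, January 1 – July 27, 2007: 208 days → €19,500 × 1.8% × 208/365 = €200.0219
Ivymere Region, July 28 – December 31, 2007: 157 days → €19,500 × 4.3% × 157/365 = €360.6699
Total = €560.6918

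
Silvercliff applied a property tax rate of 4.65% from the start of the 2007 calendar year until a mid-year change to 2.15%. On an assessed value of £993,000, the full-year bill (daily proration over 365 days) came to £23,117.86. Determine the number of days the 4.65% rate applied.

Let d = days at the first rate; then 365 − d days at the second rate.
£993,000 × [4.65%·d + 2.15%·(365−d)] / 365 = £23,117.86
Solving gives d = 26, so the new rate took effect on 27 Jan 2007.

26 days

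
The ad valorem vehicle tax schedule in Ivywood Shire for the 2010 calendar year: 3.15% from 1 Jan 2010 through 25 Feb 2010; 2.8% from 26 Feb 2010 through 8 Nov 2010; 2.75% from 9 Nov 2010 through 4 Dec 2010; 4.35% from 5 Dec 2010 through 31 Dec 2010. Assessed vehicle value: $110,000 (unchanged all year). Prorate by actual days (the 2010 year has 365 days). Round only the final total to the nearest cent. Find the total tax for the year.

1 Jan – 25 Feb 2010: 56 days at 3.15% → $110,000 × 3.15% × 56/365 = $531.6164
26 Feb – 8 Nov 2010: 256 days at 2.8% → $110,000 × 2.8% × 256/365 = $2,160.2192
9 Nov – 4 Dec 2010: 26 days at 2.75% → $110,000 × 2.75% × 26/365 = $215.4795
5 Dec – 31 Dec 2010: 27 days at 4.35% → $110,000 × 4.35% × 27/365 = $353.9589
Total = $3,261.2740

$3,261.27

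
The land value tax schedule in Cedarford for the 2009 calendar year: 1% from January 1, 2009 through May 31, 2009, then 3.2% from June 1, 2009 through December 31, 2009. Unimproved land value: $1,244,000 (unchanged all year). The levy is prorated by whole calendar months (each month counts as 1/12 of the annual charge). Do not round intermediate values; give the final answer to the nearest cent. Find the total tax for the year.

January 1 – May 31, 2009: 5 months at 1% → $1,244,000 × 1% × 5/12 = $5,183.3333
June 1 – December 31, 2009: 7 months at 3.2% → $1,244,000 × 3.2% × 7/12 = $23,221.3333
Total = $28,404.6667

$28,404.67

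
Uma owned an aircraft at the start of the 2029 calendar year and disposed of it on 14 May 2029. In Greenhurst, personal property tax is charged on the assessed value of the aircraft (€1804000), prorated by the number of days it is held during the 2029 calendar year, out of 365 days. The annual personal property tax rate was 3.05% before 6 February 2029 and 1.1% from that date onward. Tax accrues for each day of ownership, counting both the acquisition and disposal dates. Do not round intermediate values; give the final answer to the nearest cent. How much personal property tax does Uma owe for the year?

€10754.81

1 January – 5 February 2029: 36 days at 3.05% → €1804000 × 3.05% × 36/365 = €5426.8274
6 February – 14 May 2029: 98 days at 1.1% → €1804000 × 1.1% × 98/365 = €5327.9781
Total = €10754.8055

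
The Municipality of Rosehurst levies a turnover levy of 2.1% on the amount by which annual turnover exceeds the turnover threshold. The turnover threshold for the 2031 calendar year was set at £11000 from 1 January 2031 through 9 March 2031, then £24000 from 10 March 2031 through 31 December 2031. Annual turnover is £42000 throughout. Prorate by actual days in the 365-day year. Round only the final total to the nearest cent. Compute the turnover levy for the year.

£428.86

1 January – 9 March 2031: 68 days, exemption £11000 → (£42000 − £11000) × 2.1% × 68/365 = £121.2822
10 March – 31 December 2031: 297 days, exemption £24000 → (£42000 − £24000) × 2.1% × 297/365 = £307.5781
Total = £428.8603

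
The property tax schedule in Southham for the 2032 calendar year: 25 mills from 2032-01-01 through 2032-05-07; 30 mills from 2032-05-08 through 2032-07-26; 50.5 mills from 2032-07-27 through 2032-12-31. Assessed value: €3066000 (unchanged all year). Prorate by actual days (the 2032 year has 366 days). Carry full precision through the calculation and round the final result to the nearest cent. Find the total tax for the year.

2032-01-01 to 2032-05-07: 128 days at 25 mills → €3066000 × 2.5% × 128/366 = €26806.5574
2032-05-08 to 2032-07-26: 80 days at 30 mills → €3066000 × 3% × 80/366 = €20104.9180
2032-07-27 to 2032-12-31: 158 days at 50.5 mills → €3066000 × 5.05% × 158/366 = €66840.4754
Total = €113751.9508

€113751.95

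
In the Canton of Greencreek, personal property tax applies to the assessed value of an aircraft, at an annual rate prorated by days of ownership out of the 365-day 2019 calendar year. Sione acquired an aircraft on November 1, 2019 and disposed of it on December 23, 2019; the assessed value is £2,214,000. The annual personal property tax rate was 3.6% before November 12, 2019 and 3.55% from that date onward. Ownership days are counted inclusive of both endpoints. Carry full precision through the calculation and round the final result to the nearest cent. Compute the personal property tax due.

November 1 – November 11, 2019: 11 days at 3.6% → £2,214,000 × 3.6% × 11/365 = £2,402.0384
November 12 – December 23, 2019: 42 days at 3.55% → £2,214,000 × 3.55% × 42/365 = £9,044.0384
Total = £11,446.0767

£11,446.08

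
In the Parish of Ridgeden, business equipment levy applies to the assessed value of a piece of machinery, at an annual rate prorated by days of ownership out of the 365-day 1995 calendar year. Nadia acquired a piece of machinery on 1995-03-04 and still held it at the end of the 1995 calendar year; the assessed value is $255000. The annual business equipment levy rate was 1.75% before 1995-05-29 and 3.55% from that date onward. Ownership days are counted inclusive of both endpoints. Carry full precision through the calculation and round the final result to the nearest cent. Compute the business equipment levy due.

1995-03-04 to 1995-05-28: 86 days at 1.75% → $255000 × 1.75% × 86/365 = $1051.4384
1995-05-29 to 1995-12-31: 217 days at 3.55% → $255000 × 3.55% × 217/365 = $5381.8973
Total = $6433.3356

$6433.34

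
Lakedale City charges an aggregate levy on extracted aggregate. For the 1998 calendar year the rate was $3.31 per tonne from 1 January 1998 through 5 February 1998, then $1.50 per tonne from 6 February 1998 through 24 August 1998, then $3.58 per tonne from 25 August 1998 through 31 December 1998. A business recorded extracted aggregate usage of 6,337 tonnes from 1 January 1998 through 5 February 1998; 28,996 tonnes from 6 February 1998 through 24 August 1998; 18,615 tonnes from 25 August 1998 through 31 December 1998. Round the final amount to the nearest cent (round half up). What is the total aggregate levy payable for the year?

$131,111.17

1 January – 5 February 1998: 6,337 tonnes at $3.31/tonne → $20,975.47
6 February – 24 August 1998: 28,996 tonnes at $1.50/tonne → $43,494.00
25 August – 31 December 1998: 18,615 tonnes at $3.58/tonne → $66,641.70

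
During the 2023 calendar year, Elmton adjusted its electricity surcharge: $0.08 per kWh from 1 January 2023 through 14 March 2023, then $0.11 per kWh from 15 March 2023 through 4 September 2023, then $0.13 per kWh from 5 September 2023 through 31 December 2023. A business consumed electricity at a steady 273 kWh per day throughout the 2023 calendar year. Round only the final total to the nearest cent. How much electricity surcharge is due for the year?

$11007.36

1 January – 14 March 2023: 73 days × 273 kWh/day = 19,929 kWh at $0.08/kWh → $1594.32
15 March – 4 September 2023: 174 days × 273 kWh/day = 47,502 kWh at $0.11/kWh → $5225.22
5 September – 31 December 2023: 118 days × 273 kWh/day = 32,214 kWh at $0.13/kWh → $4187.82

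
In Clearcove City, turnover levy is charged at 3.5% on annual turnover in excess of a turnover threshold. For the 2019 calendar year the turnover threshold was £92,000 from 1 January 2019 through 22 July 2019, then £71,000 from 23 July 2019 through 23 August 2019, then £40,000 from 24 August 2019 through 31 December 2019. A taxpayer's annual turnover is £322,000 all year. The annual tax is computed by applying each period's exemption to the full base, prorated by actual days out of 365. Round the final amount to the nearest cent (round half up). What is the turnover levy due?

£8,762.66

1 January – 22 July 2019: 203 days, exemption £92,000 → (£322,000 − £92,000) × 3.5% × 203/365 = £4,477.1233
23 July – 23 August 2019: 32 days, exemption £71,000 → (£322,000 − £71,000) × 3.5% × 32/365 = £770.1918
24 August – 31 December 2019: 130 days, exemption £40,000 → (£322,000 − £40,000) × 3.5% × 130/365 = £3,515.3425
Total = £8,762.6575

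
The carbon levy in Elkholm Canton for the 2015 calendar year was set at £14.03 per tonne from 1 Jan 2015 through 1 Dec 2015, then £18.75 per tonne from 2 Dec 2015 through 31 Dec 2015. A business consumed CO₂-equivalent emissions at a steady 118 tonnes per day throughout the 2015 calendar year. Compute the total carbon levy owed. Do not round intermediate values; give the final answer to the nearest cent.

1 Jan – 1 Dec 2015: 335 days × 118 tonnes/day = 39,530 tonnes at £14.03/tonne → £554605.90
2 Dec – 31 Dec 2015: 30 days × 118 tonnes/day = 3,540 tonnes at £18.75/tonne → £66375.00

£620980.90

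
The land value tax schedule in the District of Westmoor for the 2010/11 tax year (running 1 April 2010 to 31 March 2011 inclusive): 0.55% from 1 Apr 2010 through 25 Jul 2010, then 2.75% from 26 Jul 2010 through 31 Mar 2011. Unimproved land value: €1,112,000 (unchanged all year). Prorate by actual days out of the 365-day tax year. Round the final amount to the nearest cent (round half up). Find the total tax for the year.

€22,805.14

1 Apr – 25 Jul 2010: 116 days at 0.55% → €1,112,000 × 0.55% × 116/365 = €1,943.7151
26 Jul 2010 – 31 Mar 2011: 249 days at 2.75% → €1,112,000 × 2.75% × 249/365 = €20,861.4247
Total = €22,805.1397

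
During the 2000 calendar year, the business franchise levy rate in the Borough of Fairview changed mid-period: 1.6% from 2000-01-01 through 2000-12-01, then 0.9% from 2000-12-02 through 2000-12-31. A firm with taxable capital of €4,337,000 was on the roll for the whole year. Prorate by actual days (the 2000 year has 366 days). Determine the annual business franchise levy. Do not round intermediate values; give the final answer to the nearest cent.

2000-01-01 to 2000-12-01: 336 days at 1.6% → €4,337,000 × 1.6% × 336/366 = €63,704.1311
2000-12-02 to 2000-12-31: 30 days at 0.9% → €4,337,000 × 0.9% × 30/366 = €3,199.4262
Total = €66,903.5574

€66,903.56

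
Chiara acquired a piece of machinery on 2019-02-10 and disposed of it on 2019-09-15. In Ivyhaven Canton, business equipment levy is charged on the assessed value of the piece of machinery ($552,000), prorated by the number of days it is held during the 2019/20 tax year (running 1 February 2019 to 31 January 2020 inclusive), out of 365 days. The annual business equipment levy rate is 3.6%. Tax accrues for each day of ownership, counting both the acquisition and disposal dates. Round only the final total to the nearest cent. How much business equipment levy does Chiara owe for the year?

$11,868.76

Days held (2019-02-10 to 2019-09-15): 218 out of 365
Tax = $552,000 × 3.6% × 218/365 = $11,868.7562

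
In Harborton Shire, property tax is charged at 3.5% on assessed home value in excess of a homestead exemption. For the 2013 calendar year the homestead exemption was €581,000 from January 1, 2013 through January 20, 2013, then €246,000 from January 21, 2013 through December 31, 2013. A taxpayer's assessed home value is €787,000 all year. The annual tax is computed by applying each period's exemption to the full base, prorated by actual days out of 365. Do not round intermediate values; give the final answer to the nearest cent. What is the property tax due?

January 1 – January 20, 2013: 20 days, exemption €581,000 → (€787,000 − €581,000) × 3.5% × 20/365 = €395.0685
January 21 – December 31, 2013: 345 days, exemption €246,000 → (€787,000 − €246,000) × 3.5% × 345/365 = €17,897.4658
Total = €18,292.5342

€18,292.53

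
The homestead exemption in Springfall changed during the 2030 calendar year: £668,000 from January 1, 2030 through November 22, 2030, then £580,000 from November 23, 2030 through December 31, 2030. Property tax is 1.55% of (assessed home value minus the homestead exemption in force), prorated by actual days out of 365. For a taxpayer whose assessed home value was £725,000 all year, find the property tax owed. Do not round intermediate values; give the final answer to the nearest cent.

January 1 – November 22, 2030: 326 days, exemption £668,000 → (£725,000 − £668,000) × 1.55% × 326/365 = £789.0986
November 23 – December 31, 2030: 39 days, exemption £580,000 → (£725,000 − £580,000) × 1.55% × 39/365 = £240.1438
Total = £1,029.2425

£1,029.24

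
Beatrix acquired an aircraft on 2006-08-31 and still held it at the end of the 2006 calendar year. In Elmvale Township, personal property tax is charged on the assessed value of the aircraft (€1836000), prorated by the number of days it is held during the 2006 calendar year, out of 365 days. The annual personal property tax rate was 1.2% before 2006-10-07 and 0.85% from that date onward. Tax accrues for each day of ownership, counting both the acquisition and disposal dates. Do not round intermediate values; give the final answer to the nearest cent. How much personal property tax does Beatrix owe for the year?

€5910.41

2006-08-31 to 2006-10-06: 37 days at 1.2% → €1836000 × 1.2% × 37/365 = €2233.3808
2006-10-07 to 2006-12-31: 86 days at 0.85% → €1836000 × 0.85% × 86/365 = €3677.0301
Total = €5910.4110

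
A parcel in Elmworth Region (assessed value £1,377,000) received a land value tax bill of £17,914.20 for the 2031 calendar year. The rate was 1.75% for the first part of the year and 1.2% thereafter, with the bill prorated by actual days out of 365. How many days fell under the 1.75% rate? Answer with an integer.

67 days

Let d = days at the first rate; then 365 − d days at the second rate.
£1,377,000 × [1.75%·d + 1.2%·(365−d)] / 365 = £17,914.20
Solving gives d = 67, so the new rate took effect on 9 March 2031.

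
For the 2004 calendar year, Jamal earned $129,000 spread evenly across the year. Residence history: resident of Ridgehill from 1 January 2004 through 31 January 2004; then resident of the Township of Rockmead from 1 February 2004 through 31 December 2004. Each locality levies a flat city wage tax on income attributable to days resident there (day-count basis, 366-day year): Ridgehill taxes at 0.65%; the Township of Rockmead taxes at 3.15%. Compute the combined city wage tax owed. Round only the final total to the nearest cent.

Ridgehill, 1 January – 31 January 2004: 31 days → $129,000 × 0.65% × 31/366 = $71.0205
The Township of Rockmead, 1 February – 31 December 2004: 335 days → $129,000 × 3.15% × 335/366 = $3,719.3238
Total = $3,790.3443

$3,790.34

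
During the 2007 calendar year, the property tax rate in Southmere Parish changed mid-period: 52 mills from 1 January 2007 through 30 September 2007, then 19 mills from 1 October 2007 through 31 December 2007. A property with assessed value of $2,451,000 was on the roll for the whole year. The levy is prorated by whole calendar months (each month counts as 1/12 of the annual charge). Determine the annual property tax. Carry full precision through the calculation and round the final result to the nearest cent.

$107,231.25

1 January – 30 September 2007: 9 months at 52 mills → $2,451,000 × 5.2% × 9/12 = $95,589.0000
1 October – 31 December 2007: 3 months at 19 mills → $2,451,000 × 1.9% × 3/12 = $11,642.2500
Total = $107,231.2500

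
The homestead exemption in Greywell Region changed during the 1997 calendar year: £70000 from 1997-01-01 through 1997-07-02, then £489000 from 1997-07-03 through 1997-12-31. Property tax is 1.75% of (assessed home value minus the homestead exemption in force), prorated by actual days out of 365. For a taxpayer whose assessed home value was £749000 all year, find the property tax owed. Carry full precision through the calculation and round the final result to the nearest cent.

£8226.29

1997-01-01 to 1997-07-02: 183 days, exemption £70000 → (£749000 − £70000) × 1.75% × 183/365 = £5957.5274
1997-07-03 to 1997-12-31: 182 days, exemption £489000 → (£749000 − £489000) × 1.75% × 182/365 = £2268.7671
Total = £8226.2945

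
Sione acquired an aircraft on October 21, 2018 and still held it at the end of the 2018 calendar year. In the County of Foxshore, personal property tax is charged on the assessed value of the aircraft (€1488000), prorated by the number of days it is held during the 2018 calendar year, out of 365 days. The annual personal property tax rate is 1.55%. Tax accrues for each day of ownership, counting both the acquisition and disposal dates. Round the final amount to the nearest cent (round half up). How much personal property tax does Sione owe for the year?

€4549.61

Days held (October 21 – December 31, 2018): 72 out of 365
Tax = €1488000 × 1.55% × 72/365 = €4549.6110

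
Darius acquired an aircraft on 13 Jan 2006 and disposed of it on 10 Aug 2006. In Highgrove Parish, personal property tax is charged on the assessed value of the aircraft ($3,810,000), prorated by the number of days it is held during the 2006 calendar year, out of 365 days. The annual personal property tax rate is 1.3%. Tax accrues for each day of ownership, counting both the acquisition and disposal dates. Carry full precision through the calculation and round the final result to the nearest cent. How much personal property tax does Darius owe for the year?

Days held (13 Jan – 10 Aug 2006): 210 out of 365
Tax = $3,810,000 × 1.3% × 210/365 = $28,496.7123

$28,496.71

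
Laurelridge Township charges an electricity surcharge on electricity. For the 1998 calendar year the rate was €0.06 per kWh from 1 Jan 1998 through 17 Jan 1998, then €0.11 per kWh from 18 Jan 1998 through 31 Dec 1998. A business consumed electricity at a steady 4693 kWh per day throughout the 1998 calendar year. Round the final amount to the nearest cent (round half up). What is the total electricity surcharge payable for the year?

€184,434.90

1 Jan – 17 Jan 1998: 17 days × 4693 kWh/day = 79,781 kWh at €0.06/kWh → €4,786.86
18 Jan – 31 Dec 1998: 348 days × 4693 kWh/day = 1,633,164 kWh at €0.11/kWh → €179,648.04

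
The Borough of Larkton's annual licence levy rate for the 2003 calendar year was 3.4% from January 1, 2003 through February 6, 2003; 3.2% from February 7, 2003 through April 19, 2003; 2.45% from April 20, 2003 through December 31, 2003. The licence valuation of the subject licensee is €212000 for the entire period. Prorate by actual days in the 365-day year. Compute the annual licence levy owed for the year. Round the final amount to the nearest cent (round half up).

January 1 – February 6, 2003: 37 days at 3.4% → €212000 × 3.4% × 37/365 = €730.6740
February 7 – April 19, 2003: 72 days at 3.2% → €212000 × 3.2% × 72/365 = €1338.2137
April 20 – December 31, 2003: 256 days at 2.45% → €212000 × 2.45% × 256/365 = €3642.9151
Total = €5711.8027

€5711.80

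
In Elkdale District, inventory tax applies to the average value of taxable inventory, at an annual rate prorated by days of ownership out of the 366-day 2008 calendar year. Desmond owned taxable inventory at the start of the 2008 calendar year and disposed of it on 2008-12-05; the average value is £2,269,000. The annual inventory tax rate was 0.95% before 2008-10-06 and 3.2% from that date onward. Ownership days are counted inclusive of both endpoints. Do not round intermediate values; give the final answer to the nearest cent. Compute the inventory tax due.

2008-01-01 to 2008-10-05: 279 days at 0.95% → £2,269,000 × 0.95% × 279/366 = £16,431.6516
2008-10-06 to 2008-12-05: 61 days at 3.2% → £2,269,000 × 3.2% × 61/366 = £12,101.3333
Total = £28,532.9850

£28,532.98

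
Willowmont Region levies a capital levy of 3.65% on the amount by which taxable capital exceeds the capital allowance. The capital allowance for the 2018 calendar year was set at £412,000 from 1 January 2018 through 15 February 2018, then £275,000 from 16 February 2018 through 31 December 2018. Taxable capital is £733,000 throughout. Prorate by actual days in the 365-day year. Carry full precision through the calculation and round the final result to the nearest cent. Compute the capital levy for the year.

1 January – 15 February 2018: 46 days, exemption £412,000 → (£733,000 − £412,000) × 3.65% × 46/365 = £1,476.6000
16 February – 31 December 2018: 319 days, exemption £275,000 → (£733,000 − £275,000) × 3.65% × 319/365 = £14,610.2000
Total = £16,086.8000

£16,086.80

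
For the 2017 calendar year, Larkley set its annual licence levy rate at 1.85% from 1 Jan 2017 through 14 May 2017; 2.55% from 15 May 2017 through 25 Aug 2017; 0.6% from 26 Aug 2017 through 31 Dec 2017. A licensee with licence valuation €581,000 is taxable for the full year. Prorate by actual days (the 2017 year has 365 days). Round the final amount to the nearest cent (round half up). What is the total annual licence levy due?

€9,349.32

1 Jan – 14 May 2017: 134 days at 1.85% → €581,000 × 1.85% × 134/365 = €3,946.0247
15 May – 25 Aug 2017: 103 days at 2.55% → €581,000 × 2.55% × 103/365 = €4,180.8123
26 Aug – 31 Dec 2017: 128 days at 0.6% → €581,000 × 0.6% × 128/365 = €1,222.4877
Total = €9,349.3247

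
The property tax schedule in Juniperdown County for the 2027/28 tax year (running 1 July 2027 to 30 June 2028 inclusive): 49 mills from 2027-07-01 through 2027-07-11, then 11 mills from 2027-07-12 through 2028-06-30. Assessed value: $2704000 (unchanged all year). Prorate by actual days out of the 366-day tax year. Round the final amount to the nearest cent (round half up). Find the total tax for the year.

$32832.17

2027-07-01 to 2027-07-11: 11 days at 49 mills → $2704000 × 4.9% × 11/366 = $3982.1202
2027-07-12 to 2028-06-30: 355 days at 11 mills → $2704000 × 1.1% × 355/366 = $28850.0546
Total = $32832.1749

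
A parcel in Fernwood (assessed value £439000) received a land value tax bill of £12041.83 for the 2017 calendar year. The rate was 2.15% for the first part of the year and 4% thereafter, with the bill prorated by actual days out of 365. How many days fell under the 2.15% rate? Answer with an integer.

Let d = days at the first rate; then 365 − d days at the second rate.
£439000 × [2.15%·d + 4%·(365−d)] / 365 = £12041.83
Solving gives d = 248, so the new rate took effect on 6 September 2017.

248 days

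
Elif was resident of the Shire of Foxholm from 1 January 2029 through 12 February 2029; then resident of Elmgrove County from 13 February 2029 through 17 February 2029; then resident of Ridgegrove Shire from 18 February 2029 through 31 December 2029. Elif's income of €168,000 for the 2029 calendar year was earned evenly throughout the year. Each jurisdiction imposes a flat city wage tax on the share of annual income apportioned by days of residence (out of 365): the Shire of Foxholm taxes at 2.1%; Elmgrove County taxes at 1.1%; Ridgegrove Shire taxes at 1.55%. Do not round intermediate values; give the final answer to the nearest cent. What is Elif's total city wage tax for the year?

The Shire of Foxholm, 1 January – 12 February 2029: 43 days → €168,000 × 2.1% × 43/365 = €415.6274
Elmgrove County, 13 February – 17 February 2029: 5 days → €168,000 × 1.1% × 5/365 = €25.3151
Ridgegrove Shire, 18 February – 31 December 2029: 317 days → €168,000 × 1.55% × 317/365 = €2,261.5562
Total = €2,702.4986

€2,702.50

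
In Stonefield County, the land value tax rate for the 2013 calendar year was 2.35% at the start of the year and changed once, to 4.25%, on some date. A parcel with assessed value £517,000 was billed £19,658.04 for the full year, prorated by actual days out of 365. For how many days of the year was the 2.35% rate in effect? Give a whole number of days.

86 days

Let d = days at the first rate; then 365 − d days at the second rate.
£517,000 × [2.35%·d + 4.25%·(365−d)] / 365 = £19,658.04
Solving gives d = 86, so the new rate took effect on March 28, 2013.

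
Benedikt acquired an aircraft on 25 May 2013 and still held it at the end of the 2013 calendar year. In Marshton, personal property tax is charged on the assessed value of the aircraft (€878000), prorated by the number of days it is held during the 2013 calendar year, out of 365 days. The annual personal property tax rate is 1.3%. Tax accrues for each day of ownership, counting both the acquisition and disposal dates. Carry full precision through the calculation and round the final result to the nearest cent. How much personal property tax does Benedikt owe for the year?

Days held (25 May – 31 December 2013): 221 out of 365
Tax = €878000 × 1.3% × 221/365 = €6910.9425

€6910.94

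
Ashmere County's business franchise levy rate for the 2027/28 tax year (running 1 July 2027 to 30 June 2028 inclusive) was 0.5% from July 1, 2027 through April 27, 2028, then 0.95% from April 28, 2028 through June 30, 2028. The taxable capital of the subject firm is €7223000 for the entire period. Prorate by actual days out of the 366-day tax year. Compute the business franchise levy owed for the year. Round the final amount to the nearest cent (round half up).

€41798.67

July 1, 2027 – April 27, 2028: 302 days at 0.5% → €7223000 × 0.5% × 302/366 = €29799.8087
April 28 – June 30, 2028: 64 days at 0.95% → €7223000 × 0.95% × 64/366 = €11998.8634
Total = €41798.6721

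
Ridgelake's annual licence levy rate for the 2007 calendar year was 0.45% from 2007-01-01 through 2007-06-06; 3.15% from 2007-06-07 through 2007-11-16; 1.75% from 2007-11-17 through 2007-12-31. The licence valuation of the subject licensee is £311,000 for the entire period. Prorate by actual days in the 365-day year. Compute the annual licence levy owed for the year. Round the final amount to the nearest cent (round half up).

£5,647.85

2007-01-01 to 2007-06-06: 157 days at 0.45% → £311,000 × 0.45% × 157/365 = £601.9767
2007-06-07 to 2007-11-16: 163 days at 3.15% → £311,000 × 3.15% × 163/365 = £4,374.8753
2007-11-17 to 2007-12-31: 45 days at 1.75% → £311,000 × 1.75% × 45/365 = £670.9932
Total = £5,647.8452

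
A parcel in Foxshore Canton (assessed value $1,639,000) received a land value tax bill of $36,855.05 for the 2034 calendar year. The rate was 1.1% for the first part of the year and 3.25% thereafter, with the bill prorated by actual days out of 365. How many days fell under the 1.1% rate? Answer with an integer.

170 days

Let d = days at the first rate; then 365 − d days at the second rate.
$1,639,000 × [1.1%·d + 3.25%·(365−d)] / 365 = $36,855.05
Solving gives d = 170, so the new rate took effect on June 20, 2034.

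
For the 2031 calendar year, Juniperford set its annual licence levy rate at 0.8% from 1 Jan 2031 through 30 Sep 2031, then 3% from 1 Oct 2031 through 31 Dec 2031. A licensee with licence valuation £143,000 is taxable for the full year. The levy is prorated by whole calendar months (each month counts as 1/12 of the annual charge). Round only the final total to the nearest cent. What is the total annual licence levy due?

£1,930.50

1 Jan – 30 Sep 2031: 9 months at 0.8% → £143,000 × 0.8% × 9/12 = £858.0000
1 Oct – 31 Dec 2031: 3 months at 3% → £143,000 × 3% × 3/12 = £1,072.5000
Total = £1,930.5000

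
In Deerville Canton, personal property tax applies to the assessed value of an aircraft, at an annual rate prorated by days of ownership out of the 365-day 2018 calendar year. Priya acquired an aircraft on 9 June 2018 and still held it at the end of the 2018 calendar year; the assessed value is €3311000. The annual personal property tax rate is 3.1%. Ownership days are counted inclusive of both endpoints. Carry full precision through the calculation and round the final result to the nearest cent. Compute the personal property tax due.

€57928.89

Days held (9 June – 31 December 2018): 206 out of 365
Tax = €3311000 × 3.1% × 206/365 = €57928.8932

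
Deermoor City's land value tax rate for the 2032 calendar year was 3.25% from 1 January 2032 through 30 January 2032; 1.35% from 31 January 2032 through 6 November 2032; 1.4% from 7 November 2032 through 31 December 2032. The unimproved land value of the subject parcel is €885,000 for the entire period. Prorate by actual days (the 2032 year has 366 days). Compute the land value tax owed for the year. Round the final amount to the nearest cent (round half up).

€13,392.27

1 January – 30 January 2032: 30 days at 3.25% → €885,000 × 3.25% × 30/366 = €2,357.5820
31 January – 6 November 2032: 281 days at 1.35% → €885,000 × 1.35% × 281/366 = €9,172.8074
7 November – 31 December 2032: 55 days at 1.4% → €885,000 × 1.4% × 55/366 = €1,861.8852
Total = €13,392.2746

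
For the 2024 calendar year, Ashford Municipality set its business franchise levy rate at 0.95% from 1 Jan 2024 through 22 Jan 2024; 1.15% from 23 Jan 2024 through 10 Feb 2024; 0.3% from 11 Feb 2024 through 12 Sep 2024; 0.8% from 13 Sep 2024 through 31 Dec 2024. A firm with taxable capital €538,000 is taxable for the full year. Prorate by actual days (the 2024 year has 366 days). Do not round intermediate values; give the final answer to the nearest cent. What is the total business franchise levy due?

€2,870.07

1 Jan – 22 Jan 2024: 22 days at 0.95% → €538,000 × 0.95% × 22/366 = €307.2186
23 Jan – 10 Feb 2024: 19 days at 1.15% → €538,000 × 1.15% × 19/366 = €321.1831
11 Feb – 12 Sep 2024: 215 days at 0.3% → €538,000 × 0.3% × 215/366 = €948.1148
13 Sep – 31 Dec 2024: 110 days at 0.8% → €538,000 × 0.8% × 110/366 = €1,293.5519
Total = €2,870.0683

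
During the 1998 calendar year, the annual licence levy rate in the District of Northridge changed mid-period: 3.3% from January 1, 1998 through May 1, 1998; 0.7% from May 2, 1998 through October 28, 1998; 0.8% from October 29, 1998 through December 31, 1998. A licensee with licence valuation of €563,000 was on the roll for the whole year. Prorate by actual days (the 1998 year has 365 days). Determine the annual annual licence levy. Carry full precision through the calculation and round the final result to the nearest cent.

January 1 – May 1, 1998: 121 days at 3.3% → €563,000 × 3.3% × 121/365 = €6,159.0658
May 2 – October 28, 1998: 180 days at 0.7% → €563,000 × 0.7% × 180/365 = €1,943.5068
October 29 – December 31, 1998: 64 days at 0.8% → €563,000 × 0.8% × 64/365 = €789.7425
Total = €8,892.3151

€8,892.32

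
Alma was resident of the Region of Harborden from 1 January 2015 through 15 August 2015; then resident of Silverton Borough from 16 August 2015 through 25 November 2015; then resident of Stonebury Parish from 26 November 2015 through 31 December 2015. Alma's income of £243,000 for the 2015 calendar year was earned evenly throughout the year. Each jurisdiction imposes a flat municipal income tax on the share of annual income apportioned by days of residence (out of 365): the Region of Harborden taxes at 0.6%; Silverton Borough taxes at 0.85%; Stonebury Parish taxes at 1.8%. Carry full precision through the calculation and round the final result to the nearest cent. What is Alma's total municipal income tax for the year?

The Region of Harborden, 1 January – 15 August 2015: 227 days → £243,000 × 0.6% × 227/365 = £906.7562
Silverton Borough, 16 August – 25 November 2015: 102 days → £243,000 × 0.85% × 102/365 = £577.2082
Stonebury Parish, 26 November – 31 December 2015: 36 days → £243,000 × 1.8% × 36/365 = £431.4082
Total = £1,915.3726

£1,915.37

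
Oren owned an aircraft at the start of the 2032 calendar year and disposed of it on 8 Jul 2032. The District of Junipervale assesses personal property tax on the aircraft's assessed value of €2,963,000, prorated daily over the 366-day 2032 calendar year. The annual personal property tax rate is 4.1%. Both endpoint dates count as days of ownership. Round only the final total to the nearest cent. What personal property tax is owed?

€63,064.95

Days held (1 Jan – 8 Jul 2032): 190 out of 366
Tax = €2,963,000 × 4.1% × 190/366 = €63,064.9454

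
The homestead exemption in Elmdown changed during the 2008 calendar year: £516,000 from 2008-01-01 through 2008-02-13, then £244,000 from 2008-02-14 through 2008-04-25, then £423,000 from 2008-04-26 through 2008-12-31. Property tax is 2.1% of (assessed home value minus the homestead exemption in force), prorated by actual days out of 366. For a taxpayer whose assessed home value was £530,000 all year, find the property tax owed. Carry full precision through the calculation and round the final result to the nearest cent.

2008-01-01 to 2008-02-13: 44 days, exemption £516,000 → (£530,000 − £516,000) × 2.1% × 44/366 = £35.3443
2008-02-14 to 2008-04-25: 72 days, exemption £244,000 → (£530,000 − £244,000) × 2.1% × 72/366 = £1,181.5082
2008-04-26 to 2008-12-31: 250 days, exemption £423,000 → (£530,000 − £423,000) × 2.1% × 250/366 = £1,534.8361
Total = £2,751.6885

£2,751.69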